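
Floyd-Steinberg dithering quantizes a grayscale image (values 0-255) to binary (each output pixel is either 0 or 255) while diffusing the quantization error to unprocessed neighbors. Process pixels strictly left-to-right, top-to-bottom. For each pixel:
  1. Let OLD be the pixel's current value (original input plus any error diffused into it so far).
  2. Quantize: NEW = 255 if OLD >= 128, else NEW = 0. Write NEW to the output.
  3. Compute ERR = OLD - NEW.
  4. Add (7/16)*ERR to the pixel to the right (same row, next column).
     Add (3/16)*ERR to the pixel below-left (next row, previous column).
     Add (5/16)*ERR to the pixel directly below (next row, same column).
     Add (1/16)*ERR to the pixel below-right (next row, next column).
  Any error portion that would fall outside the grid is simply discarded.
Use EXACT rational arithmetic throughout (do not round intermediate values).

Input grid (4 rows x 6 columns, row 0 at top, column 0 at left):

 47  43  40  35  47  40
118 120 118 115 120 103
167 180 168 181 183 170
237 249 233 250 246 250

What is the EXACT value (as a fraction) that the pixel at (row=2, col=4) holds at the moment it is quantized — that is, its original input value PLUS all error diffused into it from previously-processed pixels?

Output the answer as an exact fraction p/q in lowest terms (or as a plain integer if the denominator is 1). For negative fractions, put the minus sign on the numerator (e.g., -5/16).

(0,0): OLD=47 → NEW=0, ERR=47
(0,1): OLD=1017/16 → NEW=0, ERR=1017/16
(0,2): OLD=17359/256 → NEW=0, ERR=17359/256
(0,3): OLD=264873/4096 → NEW=0, ERR=264873/4096
(0,4): OLD=4934303/65536 → NEW=0, ERR=4934303/65536
(0,5): OLD=76483161/1048576 → NEW=0, ERR=76483161/1048576
(1,0): OLD=37019/256 → NEW=255, ERR=-28261/256
(1,1): OLD=219581/2048 → NEW=0, ERR=219581/2048
(1,2): OLD=13251073/65536 → NEW=255, ERR=-3460607/65536
(1,3): OLD=34199661/262144 → NEW=255, ERR=-32647059/262144
(1,4): OLD=1791149479/16777216 → NEW=0, ERR=1791149479/16777216
(1,5): OLD=47568732769/268435456 → NEW=255, ERR=-20882308511/268435456
(2,0): OLD=5000559/32768 → NEW=255, ERR=-3355281/32768
(2,1): OLD=159286069/1048576 → NEW=255, ERR=-108100811/1048576
(2,2): OLD=1505678815/16777216 → NEW=0, ERR=1505678815/16777216
(2,3): OLD=26583521703/134217728 → NEW=255, ERR=-7641998937/134217728
(2,4): OLD=726205474421/4294967296 → NEW=255, ERR=-369011186059/4294967296
Target (2,4): original=183, with diffused error = 726205474421/4294967296

Answer: 726205474421/4294967296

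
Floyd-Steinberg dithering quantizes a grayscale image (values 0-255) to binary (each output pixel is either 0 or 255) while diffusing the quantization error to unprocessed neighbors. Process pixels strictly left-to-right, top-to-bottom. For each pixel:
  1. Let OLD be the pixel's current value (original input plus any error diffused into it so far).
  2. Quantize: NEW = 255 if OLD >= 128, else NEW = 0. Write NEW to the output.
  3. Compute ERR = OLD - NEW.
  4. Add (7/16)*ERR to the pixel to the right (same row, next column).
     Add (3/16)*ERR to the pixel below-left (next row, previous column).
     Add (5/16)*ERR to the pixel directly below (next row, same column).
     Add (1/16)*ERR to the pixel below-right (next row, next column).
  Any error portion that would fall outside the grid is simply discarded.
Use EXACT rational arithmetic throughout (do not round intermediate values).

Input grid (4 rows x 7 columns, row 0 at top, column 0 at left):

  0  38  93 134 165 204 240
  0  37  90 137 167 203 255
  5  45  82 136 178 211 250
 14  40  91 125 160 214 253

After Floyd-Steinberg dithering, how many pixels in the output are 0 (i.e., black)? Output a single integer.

Answer: 14

Derivation:
(0,0): OLD=0 → NEW=0, ERR=0
(0,1): OLD=38 → NEW=0, ERR=38
(0,2): OLD=877/8 → NEW=0, ERR=877/8
(0,3): OLD=23291/128 → NEW=255, ERR=-9349/128
(0,4): OLD=272477/2048 → NEW=255, ERR=-249763/2048
(0,5): OLD=4936331/32768 → NEW=255, ERR=-3419509/32768
(0,6): OLD=101892557/524288 → NEW=255, ERR=-31800883/524288
(1,0): OLD=57/8 → NEW=0, ERR=57/8
(1,1): OLD=4643/64 → NEW=0, ERR=4643/64
(1,2): OLD=296299/2048 → NEW=255, ERR=-225941/2048
(1,3): OLD=408733/8192 → NEW=0, ERR=408733/8192
(1,4): OLD=66367709/524288 → NEW=0, ERR=66367709/524288
(1,5): OLD=867279345/4194304 → NEW=255, ERR=-202268175/4194304
(1,6): OLD=13987150623/67108864 → NEW=255, ERR=-3125609697/67108864
(2,0): OLD=21329/1024 → NEW=0, ERR=21329/1024
(2,1): OLD=1852815/32768 → NEW=0, ERR=1852815/32768
(2,2): OLD=45168053/524288 → NEW=0, ERR=45168053/524288
(2,3): OLD=864541925/4194304 → NEW=255, ERR=-205005595/4194304
(2,4): OLD=6383756879/33554432 → NEW=255, ERR=-2172623281/33554432
(2,5): OLD=179079582591/1073741824 → NEW=255, ERR=-94724582529/1073741824
(2,6): OLD=3330065789737/17179869184 → NEW=255, ERR=-1050800852183/17179869184
(3,0): OLD=16311117/524288 → NEW=0, ERR=16311117/524288
(3,1): OLD=372185973/4194304 → NEW=0, ERR=372185973/4194304
(3,2): OLD=5070537045/33554432 → NEW=255, ERR=-3485843115/33554432
(3,3): OLD=3860077993/67108864 → NEW=0, ERR=3860077993/67108864
(3,4): OLD=2496832899789/17179869184 → NEW=255, ERR=-1884033742131/17179869184
(3,5): OLD=16896441806179/137438953472 → NEW=0, ERR=16896441806179/137438953472
(3,6): OLD=620471195646877/2199023255552 → NEW=255, ERR=59720265481117/2199023255552
Output grid:
  Row 0: ...####  (3 black, running=3)
  Row 1: ..#..##  (4 black, running=7)
  Row 2: ...####  (3 black, running=10)
  Row 3: ..#.#.#  (4 black, running=14)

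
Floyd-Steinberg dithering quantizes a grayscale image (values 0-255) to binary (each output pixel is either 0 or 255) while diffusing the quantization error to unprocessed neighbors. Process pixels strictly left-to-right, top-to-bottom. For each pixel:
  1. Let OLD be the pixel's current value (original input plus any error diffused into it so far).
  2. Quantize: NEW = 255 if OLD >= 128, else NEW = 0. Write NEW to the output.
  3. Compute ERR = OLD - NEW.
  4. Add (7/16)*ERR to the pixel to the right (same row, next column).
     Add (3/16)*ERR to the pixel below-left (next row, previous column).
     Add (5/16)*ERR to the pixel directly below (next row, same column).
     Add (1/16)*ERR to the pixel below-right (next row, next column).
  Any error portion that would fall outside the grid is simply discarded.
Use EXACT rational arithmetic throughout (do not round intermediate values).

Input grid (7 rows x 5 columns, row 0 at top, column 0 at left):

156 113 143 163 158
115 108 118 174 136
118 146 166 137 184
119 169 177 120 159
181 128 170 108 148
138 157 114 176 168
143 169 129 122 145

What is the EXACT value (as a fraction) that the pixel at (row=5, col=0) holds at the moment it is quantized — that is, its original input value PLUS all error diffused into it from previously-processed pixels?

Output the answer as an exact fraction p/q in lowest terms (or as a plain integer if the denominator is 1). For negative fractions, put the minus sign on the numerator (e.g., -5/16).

Answer: 149998593299401/1099511627776

Derivation:
(0,0): OLD=156 → NEW=255, ERR=-99
(0,1): OLD=1115/16 → NEW=0, ERR=1115/16
(0,2): OLD=44413/256 → NEW=255, ERR=-20867/256
(0,3): OLD=521579/4096 → NEW=0, ERR=521579/4096
(0,4): OLD=14005741/65536 → NEW=255, ERR=-2705939/65536
(1,0): OLD=24865/256 → NEW=0, ERR=24865/256
(1,1): OLD=308839/2048 → NEW=255, ERR=-213401/2048
(1,2): OLD=4926451/65536 → NEW=0, ERR=4926451/65536
(1,3): OLD=61300983/262144 → NEW=255, ERR=-5545737/262144
(1,4): OLD=510867461/4194304 → NEW=0, ERR=510867461/4194304
(2,0): OLD=4221021/32768 → NEW=255, ERR=-4134819/32768
(2,1): OLD=82205263/1048576 → NEW=0, ERR=82205263/1048576
(2,2): OLD=3578760621/16777216 → NEW=255, ERR=-699429459/16777216
(2,3): OLD=37496596407/268435456 → NEW=255, ERR=-30954444873/268435456
(2,4): OLD=731391621185/4294967296 → NEW=255, ERR=-363825039295/4294967296
(3,0): OLD=1581533453/16777216 → NEW=0, ERR=1581533453/16777216
(3,1): OLD=29398715785/134217728 → NEW=255, ERR=-4826804855/134217728
(3,2): OLD=564860799411/4294967296 → NEW=255, ERR=-530355861069/4294967296
(3,3): OLD=98370191451/8589934592 → NEW=0, ERR=98370191451/8589934592
(3,4): OLD=17912592313319/137438953472 → NEW=255, ERR=-17134340822041/137438953472
(4,0): OLD=437475463843/2147483648 → NEW=255, ERR=-110132866397/2147483648
(4,1): OLD=5295749096611/68719476736 → NEW=0, ERR=5295749096611/68719476736
(4,2): OLD=181448312021741/1099511627776 → NEW=255, ERR=-98927153061139/1099511627776
(4,3): OLD=723427663734947/17592186044416 → NEW=0, ERR=723427663734947/17592186044416
(4,4): OLD=35957774225307125/281474976710656 → NEW=0, ERR=35957774225307125/281474976710656
(5,0): OLD=149998593299401/1099511627776 → NEW=255, ERR=-130376871783479/1099511627776
Target (5,0): original=138, with diffused error = 149998593299401/1099511627776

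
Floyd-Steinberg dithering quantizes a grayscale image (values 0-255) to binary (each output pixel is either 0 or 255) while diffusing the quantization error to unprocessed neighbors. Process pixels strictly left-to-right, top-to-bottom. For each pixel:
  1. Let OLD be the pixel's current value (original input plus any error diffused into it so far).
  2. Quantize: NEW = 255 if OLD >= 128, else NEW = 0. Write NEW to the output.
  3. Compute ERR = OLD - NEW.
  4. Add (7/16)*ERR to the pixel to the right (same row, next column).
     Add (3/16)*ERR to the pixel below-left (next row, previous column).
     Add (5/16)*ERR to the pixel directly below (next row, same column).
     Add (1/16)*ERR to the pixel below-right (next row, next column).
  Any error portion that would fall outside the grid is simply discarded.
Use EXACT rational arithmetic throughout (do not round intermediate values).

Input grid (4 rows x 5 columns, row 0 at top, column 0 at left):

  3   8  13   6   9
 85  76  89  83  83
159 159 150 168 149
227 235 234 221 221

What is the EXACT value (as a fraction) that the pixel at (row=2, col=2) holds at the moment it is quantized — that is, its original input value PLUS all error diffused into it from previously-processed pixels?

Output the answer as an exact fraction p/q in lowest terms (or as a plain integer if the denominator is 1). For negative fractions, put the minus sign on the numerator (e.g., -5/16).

Answer: 1556634851/16777216

Derivation:
(0,0): OLD=3 → NEW=0, ERR=3
(0,1): OLD=149/16 → NEW=0, ERR=149/16
(0,2): OLD=4371/256 → NEW=0, ERR=4371/256
(0,3): OLD=55173/4096 → NEW=0, ERR=55173/4096
(0,4): OLD=976035/65536 → NEW=0, ERR=976035/65536
(1,0): OLD=22447/256 → NEW=0, ERR=22447/256
(1,1): OLD=247113/2048 → NEW=0, ERR=247113/2048
(1,2): OLD=9845629/65536 → NEW=255, ERR=-6866051/65536
(1,3): OLD=11857593/262144 → NEW=0, ERR=11857593/262144
(1,4): OLD=454182155/4194304 → NEW=0, ERR=454182155/4194304
(2,0): OLD=6849331/32768 → NEW=255, ERR=-1506509/32768
(2,1): OLD=170318817/1048576 → NEW=255, ERR=-97068063/1048576
(2,2): OLD=1556634851/16777216 → NEW=0, ERR=1556634851/16777216
Target (2,2): original=150, with diffused error = 1556634851/16777216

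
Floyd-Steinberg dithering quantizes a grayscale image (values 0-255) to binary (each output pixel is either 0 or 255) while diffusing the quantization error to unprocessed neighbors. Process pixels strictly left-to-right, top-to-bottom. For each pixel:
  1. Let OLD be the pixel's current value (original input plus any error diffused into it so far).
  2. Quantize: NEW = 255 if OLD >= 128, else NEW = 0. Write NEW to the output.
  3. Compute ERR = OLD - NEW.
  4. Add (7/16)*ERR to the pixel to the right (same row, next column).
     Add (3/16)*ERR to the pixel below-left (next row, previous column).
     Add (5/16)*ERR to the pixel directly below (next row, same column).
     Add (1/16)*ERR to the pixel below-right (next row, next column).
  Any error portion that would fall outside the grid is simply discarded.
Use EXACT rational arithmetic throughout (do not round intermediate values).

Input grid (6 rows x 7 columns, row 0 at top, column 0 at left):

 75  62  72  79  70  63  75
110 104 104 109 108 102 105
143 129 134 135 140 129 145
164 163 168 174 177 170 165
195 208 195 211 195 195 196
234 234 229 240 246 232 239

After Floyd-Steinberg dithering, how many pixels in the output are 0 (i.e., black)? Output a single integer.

Answer: 15

Derivation:
(0,0): OLD=75 → NEW=0, ERR=75
(0,1): OLD=1517/16 → NEW=0, ERR=1517/16
(0,2): OLD=29051/256 → NEW=0, ERR=29051/256
(0,3): OLD=526941/4096 → NEW=255, ERR=-517539/4096
(0,4): OLD=964747/65536 → NEW=0, ERR=964747/65536
(0,5): OLD=72813517/1048576 → NEW=0, ERR=72813517/1048576
(0,6): OLD=1767985819/16777216 → NEW=0, ERR=1767985819/16777216
(1,0): OLD=38711/256 → NEW=255, ERR=-26569/256
(1,1): OLD=233857/2048 → NEW=0, ERR=233857/2048
(1,2): OLD=11249557/65536 → NEW=255, ERR=-5462123/65536
(1,3): OLD=11247025/262144 → NEW=0, ERR=11247025/262144
(1,4): OLD=2289986355/16777216 → NEW=255, ERR=-1988203725/16777216
(1,5): OLD=12419502243/134217728 → NEW=0, ERR=12419502243/134217728
(1,6): OLD=392461861677/2147483648 → NEW=255, ERR=-155146468563/2147483648
(2,0): OLD=4324635/32768 → NEW=255, ERR=-4031205/32768
(2,1): OLD=93058521/1048576 → NEW=0, ERR=93058521/1048576
(2,2): OLD=2717285835/16777216 → NEW=255, ERR=-1560904245/16777216
(2,3): OLD=10774295091/134217728 → NEW=0, ERR=10774295091/134217728
(2,4): OLD=169778305443/1073741824 → NEW=255, ERR=-104025859677/1073741824
(2,5): OLD=3249674910945/34359738368 → NEW=0, ERR=3249674910945/34359738368
(2,6): OLD=93229992479543/549755813888 → NEW=255, ERR=-46957740061897/549755813888
(3,0): OLD=2385646187/16777216 → NEW=255, ERR=-1892543893/16777216
(3,1): OLD=15602582031/134217728 → NEW=0, ERR=15602582031/134217728
(3,2): OLD=225896766621/1073741824 → NEW=255, ERR=-47907398499/1073741824
(3,3): OLD=668235450363/4294967296 → NEW=255, ERR=-426981210117/4294967296
(3,4): OLD=69258938019435/549755813888 → NEW=0, ERR=69258938019435/549755813888
(3,5): OLD=1022993956223345/4398046511104 → NEW=255, ERR=-98507904108175/4398046511104
(3,6): OLD=9458936246682415/70368744177664 → NEW=255, ERR=-8485093518621905/70368744177664
(4,0): OLD=389865301733/2147483648 → NEW=255, ERR=-157743028507/2147483648
(4,1): OLD=6761140934177/34359738368 → NEW=255, ERR=-2000592349663/34359738368
(4,2): OLD=79279765457807/549755813888 → NEW=255, ERR=-60907967083633/549755813888
(4,3): OLD=669800054826197/4398046511104 → NEW=255, ERR=-451701805505323/4398046511104
(4,4): OLD=6298798762700143/35184372088832 → NEW=255, ERR=-2673216119952017/35184372088832
(4,5): OLD=157654687336951407/1125899906842624 → NEW=255, ERR=-129449788907917713/1125899906842624
(4,6): OLD=1920648080561599673/18014398509481984 → NEW=0, ERR=1920648080561599673/18014398509481984
(5,0): OLD=110021641120243/549755813888 → NEW=255, ERR=-30166091421197/549755813888
(5,1): OLD=731984811363281/4398046511104 → NEW=255, ERR=-389517048968239/4398046511104
(5,2): OLD=4670161576644615/35184372088832 → NEW=255, ERR=-4301853306007545/35184372088832
(5,3): OLD=37504592602820291/281474976710656 → NEW=255, ERR=-34271526458396989/281474976710656
(5,4): OLD=2540239684372013825/18014398509481984 → NEW=255, ERR=-2053431935545892095/18014398509481984
(5,5): OLD=23266349097005914609/144115188075855872 → NEW=255, ERR=-13483023862337332751/144115188075855872
(5,6): OLD=516971662407962044927/2305843009213693952 → NEW=255, ERR=-71018304941529912833/2305843009213693952
Output grid:
  Row 0: ...#...  (6 black, running=6)
  Row 1: #.#.#.#  (3 black, running=9)
  Row 2: #.#.#.#  (3 black, running=12)
  Row 3: #.##.##  (2 black, running=14)
  Row 4: ######.  (1 black, running=15)
  Row 5: #######  (0 black, running=15)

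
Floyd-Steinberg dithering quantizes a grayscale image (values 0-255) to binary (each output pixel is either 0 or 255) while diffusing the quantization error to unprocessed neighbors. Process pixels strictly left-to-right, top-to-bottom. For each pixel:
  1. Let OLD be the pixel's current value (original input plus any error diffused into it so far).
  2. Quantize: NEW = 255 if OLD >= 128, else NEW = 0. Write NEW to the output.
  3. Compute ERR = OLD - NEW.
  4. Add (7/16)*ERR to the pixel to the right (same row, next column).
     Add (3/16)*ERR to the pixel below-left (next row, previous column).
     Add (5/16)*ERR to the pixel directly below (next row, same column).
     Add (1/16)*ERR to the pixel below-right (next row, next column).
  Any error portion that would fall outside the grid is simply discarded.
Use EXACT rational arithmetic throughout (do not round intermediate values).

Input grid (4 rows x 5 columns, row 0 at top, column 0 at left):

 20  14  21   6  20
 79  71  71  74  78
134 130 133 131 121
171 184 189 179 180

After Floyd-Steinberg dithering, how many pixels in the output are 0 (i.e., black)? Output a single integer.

Answer: 11

Derivation:
(0,0): OLD=20 → NEW=0, ERR=20
(0,1): OLD=91/4 → NEW=0, ERR=91/4
(0,2): OLD=1981/64 → NEW=0, ERR=1981/64
(0,3): OLD=20011/1024 → NEW=0, ERR=20011/1024
(0,4): OLD=467757/16384 → NEW=0, ERR=467757/16384
(1,0): OLD=5729/64 → NEW=0, ERR=5729/64
(1,1): OLD=63655/512 → NEW=0, ERR=63655/512
(1,2): OLD=2296243/16384 → NEW=255, ERR=-1881677/16384
(1,3): OLD=2434551/65536 → NEW=0, ERR=2434551/65536
(1,4): OLD=109466629/1048576 → NEW=0, ERR=109466629/1048576
(2,0): OLD=1517853/8192 → NEW=255, ERR=-571107/8192
(2,1): OLD=32089615/262144 → NEW=0, ERR=32089615/262144
(2,2): OLD=693741549/4194304 → NEW=255, ERR=-375805971/4194304
(2,3): OLD=7771565943/67108864 → NEW=0, ERR=7771565943/67108864
(2,4): OLD=221846023809/1073741824 → NEW=255, ERR=-51958141311/1073741824
(3,0): OLD=722117709/4194304 → NEW=255, ERR=-347429811/4194304
(3,1): OLD=5531683401/33554432 → NEW=255, ERR=-3024696759/33554432
(3,2): OLD=162056611699/1073741824 → NEW=255, ERR=-111747553421/1073741824
(3,3): OLD=332826029115/2147483648 → NEW=255, ERR=-214782301125/2147483648
(3,4): OLD=4410385495431/34359738368 → NEW=255, ERR=-4351347788409/34359738368
Output grid:
  Row 0: .....  (5 black, running=5)
  Row 1: ..#..  (4 black, running=9)
  Row 2: #.#.#  (2 black, running=11)
  Row 3: #####  (0 black, running=11)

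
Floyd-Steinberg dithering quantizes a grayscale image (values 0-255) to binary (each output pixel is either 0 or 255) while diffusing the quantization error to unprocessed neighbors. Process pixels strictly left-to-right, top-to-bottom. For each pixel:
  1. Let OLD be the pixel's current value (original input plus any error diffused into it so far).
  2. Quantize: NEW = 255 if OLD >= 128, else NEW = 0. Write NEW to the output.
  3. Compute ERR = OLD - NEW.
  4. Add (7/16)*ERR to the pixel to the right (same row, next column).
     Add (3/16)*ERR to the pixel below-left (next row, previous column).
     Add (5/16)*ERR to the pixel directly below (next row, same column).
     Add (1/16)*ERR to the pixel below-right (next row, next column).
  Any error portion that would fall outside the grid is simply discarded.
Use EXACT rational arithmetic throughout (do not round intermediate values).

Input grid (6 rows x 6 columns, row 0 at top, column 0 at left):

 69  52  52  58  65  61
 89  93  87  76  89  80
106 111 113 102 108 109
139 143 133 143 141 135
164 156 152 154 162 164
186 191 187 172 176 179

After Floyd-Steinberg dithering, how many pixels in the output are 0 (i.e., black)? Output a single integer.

(0,0): OLD=69 → NEW=0, ERR=69
(0,1): OLD=1315/16 → NEW=0, ERR=1315/16
(0,2): OLD=22517/256 → NEW=0, ERR=22517/256
(0,3): OLD=395187/4096 → NEW=0, ERR=395187/4096
(0,4): OLD=7026149/65536 → NEW=0, ERR=7026149/65536
(0,5): OLD=113146179/1048576 → NEW=0, ERR=113146179/1048576
(1,0): OLD=32249/256 → NEW=0, ERR=32249/256
(1,1): OLD=398543/2048 → NEW=255, ERR=-123697/2048
(1,2): OLD=7293435/65536 → NEW=0, ERR=7293435/65536
(1,3): OLD=47300895/262144 → NEW=255, ERR=-19545825/262144
(1,4): OLD=1948587453/16777216 → NEW=0, ERR=1948587453/16777216
(1,5): OLD=45965337115/268435456 → NEW=255, ERR=-22485704165/268435456
(2,0): OLD=4392277/32768 → NEW=255, ERR=-3963563/32768
(2,1): OLD=71246583/1048576 → NEW=0, ERR=71246583/1048576
(2,2): OLD=2680143525/16777216 → NEW=255, ERR=-1598046555/16777216
(2,3): OLD=8826154173/134217728 → NEW=0, ERR=8826154173/134217728
(2,4): OLD=655837585335/4294967296 → NEW=255, ERR=-439379075145/4294967296
(2,5): OLD=3114751492977/68719476736 → NEW=0, ERR=3114751492977/68719476736
(3,0): OLD=1911602693/16777216 → NEW=0, ERR=1911602693/16777216
(3,1): OLD=25321865889/134217728 → NEW=255, ERR=-8903654751/134217728
(3,2): OLD=97482952435/1073741824 → NEW=0, ERR=97482952435/1073741824
(3,3): OLD=12241355365593/68719476736 → NEW=255, ERR=-5282111202087/68719476736
(3,4): OLD=48384640252857/549755813888 → NEW=0, ERR=48384640252857/549755813888
(3,5): OLD=1594514577868599/8796093022208 → NEW=255, ERR=-648489142794441/8796093022208
(4,0): OLD=401940461739/2147483648 → NEW=255, ERR=-145667868501/2147483648
(4,1): OLD=4457734585135/34359738368 → NEW=255, ERR=-4303998698705/34359738368
(4,2): OLD=117659325580509/1099511627776 → NEW=0, ERR=117659325580509/1099511627776
(4,3): OLD=3500373418547249/17592186044416 → NEW=255, ERR=-985634022778831/17592186044416
(4,4): OLD=41197895183630657/281474976710656 → NEW=255, ERR=-30578223877586623/281474976710656
(4,5): OLD=445557444708007207/4503599627370496 → NEW=0, ERR=445557444708007207/4503599627370496
(5,0): OLD=77689155806973/549755813888 → NEW=255, ERR=-62498576734467/549755813888
(5,1): OLD=2074883696477133/17592186044416 → NEW=0, ERR=2074883696477133/17592186044416
(5,2): OLD=35706101582299935/140737488355328 → NEW=255, ERR=-181957948308705/140737488355328
(5,3): OLD=631607118524947397/4503599627370496 → NEW=255, ERR=-516810786454529083/4503599627370496
(5,4): OLD=962819144947415525/9007199254740992 → NEW=0, ERR=962819144947415525/9007199254740992
(5,5): OLD=36013423963207409897/144115188075855872 → NEW=255, ERR=-735948996135837463/144115188075855872
Output grid:
  Row 0: ......  (6 black, running=6)
  Row 1: .#.#.#  (3 black, running=9)
  Row 2: #.#.#.  (3 black, running=12)
  Row 3: .#.#.#  (3 black, running=15)
  Row 4: ##.##.  (2 black, running=17)
  Row 5: #.##.#  (2 black, running=19)

Answer: 19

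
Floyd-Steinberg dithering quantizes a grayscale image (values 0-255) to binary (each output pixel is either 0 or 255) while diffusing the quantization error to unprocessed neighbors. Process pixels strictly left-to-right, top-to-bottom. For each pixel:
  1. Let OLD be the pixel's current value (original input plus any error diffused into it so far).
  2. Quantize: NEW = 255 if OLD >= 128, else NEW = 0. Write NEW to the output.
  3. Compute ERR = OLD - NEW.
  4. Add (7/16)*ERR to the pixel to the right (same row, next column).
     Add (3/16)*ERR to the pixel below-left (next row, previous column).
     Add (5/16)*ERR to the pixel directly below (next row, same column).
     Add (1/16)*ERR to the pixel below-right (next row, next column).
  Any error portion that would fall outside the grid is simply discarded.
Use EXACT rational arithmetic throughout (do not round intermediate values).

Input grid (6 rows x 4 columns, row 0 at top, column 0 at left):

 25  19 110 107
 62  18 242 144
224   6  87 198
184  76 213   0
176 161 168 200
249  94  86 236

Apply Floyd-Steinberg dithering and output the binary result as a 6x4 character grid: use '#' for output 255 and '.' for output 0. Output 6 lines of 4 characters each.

Answer: ...#
..##
#..#
#.#.
####
#..#

Derivation:
(0,0): OLD=25 → NEW=0, ERR=25
(0,1): OLD=479/16 → NEW=0, ERR=479/16
(0,2): OLD=31513/256 → NEW=0, ERR=31513/256
(0,3): OLD=658863/4096 → NEW=255, ERR=-385617/4096
(1,0): OLD=19309/256 → NEW=0, ERR=19309/256
(1,1): OLD=174075/2048 → NEW=0, ERR=174075/2048
(1,2): OLD=19783575/65536 → NEW=255, ERR=3071895/65536
(1,3): OLD=149716177/1048576 → NEW=255, ERR=-117670703/1048576
(2,0): OLD=8634617/32768 → NEW=255, ERR=278777/32768
(2,1): OLD=52205123/1048576 → NEW=0, ERR=52205123/1048576
(2,2): OLD=225864943/2097152 → NEW=0, ERR=225864943/2097152
(2,3): OLD=7146425747/33554432 → NEW=255, ERR=-1409954413/33554432
(3,0): OLD=3288227433/16777216 → NEW=255, ERR=-989962647/16777216
(3,1): OLD=23211258423/268435456 → NEW=0, ERR=23211258423/268435456
(3,2): OLD=1201386012105/4294967296 → NEW=255, ERR=106169351625/4294967296
(3,3): OLD=303386040319/68719476736 → NEW=0, ERR=303386040319/68719476736
(4,0): OLD=746351007605/4294967296 → NEW=255, ERR=-348865652875/4294967296
(4,1): OLD=5271877237727/34359738368 → NEW=255, ERR=-3489856046113/34359738368
(4,2): OLD=151205757228031/1099511627776 → NEW=255, ERR=-129169707854849/1099511627776
(4,3): OLD=2665699491140777/17592186044416 → NEW=255, ERR=-1820307950185303/17592186044416
(5,0): OLD=112465003404773/549755813888 → NEW=255, ERR=-27722729136667/549755813888
(5,1): OLD=230351582183139/17592186044416 → NEW=0, ERR=230351582183139/17592186044416
(5,2): OLD=257437571807647/8796093022208 → NEW=0, ERR=257437571807647/8796093022208
(5,3): OLD=58863965432417775/281474976710656 → NEW=255, ERR=-12912153628799505/281474976710656
Row 0: ...#
Row 1: ..##
Row 2: #..#
Row 3: #.#.
Row 4: ####
Row 5: #..#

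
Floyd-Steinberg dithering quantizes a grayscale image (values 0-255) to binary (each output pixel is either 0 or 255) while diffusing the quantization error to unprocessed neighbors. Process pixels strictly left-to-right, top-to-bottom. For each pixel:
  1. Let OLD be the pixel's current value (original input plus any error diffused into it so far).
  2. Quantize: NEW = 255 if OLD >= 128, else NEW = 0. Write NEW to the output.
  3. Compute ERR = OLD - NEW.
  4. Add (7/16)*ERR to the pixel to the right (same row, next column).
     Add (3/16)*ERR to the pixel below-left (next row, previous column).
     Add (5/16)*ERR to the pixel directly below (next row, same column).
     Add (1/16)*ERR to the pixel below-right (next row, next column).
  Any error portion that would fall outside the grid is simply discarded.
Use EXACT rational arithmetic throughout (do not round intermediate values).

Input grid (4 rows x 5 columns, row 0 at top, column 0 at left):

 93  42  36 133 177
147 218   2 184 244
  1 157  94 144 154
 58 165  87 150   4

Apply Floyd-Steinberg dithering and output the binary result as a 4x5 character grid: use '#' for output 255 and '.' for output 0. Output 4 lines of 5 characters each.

(0,0): OLD=93 → NEW=0, ERR=93
(0,1): OLD=1323/16 → NEW=0, ERR=1323/16
(0,2): OLD=18477/256 → NEW=0, ERR=18477/256
(0,3): OLD=674107/4096 → NEW=255, ERR=-370373/4096
(0,4): OLD=9007261/65536 → NEW=255, ERR=-7704419/65536
(1,0): OLD=49041/256 → NEW=255, ERR=-16239/256
(1,1): OLD=482167/2048 → NEW=255, ERR=-40073/2048
(1,2): OLD=275779/65536 → NEW=0, ERR=275779/65536
(1,3): OLD=36713863/262144 → NEW=255, ERR=-30132857/262144
(1,4): OLD=634687925/4194304 → NEW=255, ERR=-434859595/4194304
(2,0): OLD=-737011/32768 → NEW=0, ERR=-737011/32768
(2,1): OLD=144566751/1048576 → NEW=255, ERR=-122820129/1048576
(2,2): OLD=357268061/16777216 → NEW=0, ERR=357268061/16777216
(2,3): OLD=26365352135/268435456 → NEW=0, ERR=26365352135/268435456
(2,4): OLD=675971312561/4294967296 → NEW=255, ERR=-419245347919/4294967296
(3,0): OLD=486696381/16777216 → NEW=0, ERR=486696381/16777216
(3,1): OLD=19283784569/134217728 → NEW=255, ERR=-14941736071/134217728
(3,2): OLD=240713398019/4294967296 → NEW=0, ERR=240713398019/4294967296
(3,3): OLD=1616983505899/8589934592 → NEW=255, ERR=-573449815061/8589934592
(3,4): OLD=-6813155102409/137438953472 → NEW=0, ERR=-6813155102409/137438953472
Row 0: ...##
Row 1: ##.##
Row 2: .#..#
Row 3: .#.#.

Answer: ...##
##.##
.#..#
.#.#.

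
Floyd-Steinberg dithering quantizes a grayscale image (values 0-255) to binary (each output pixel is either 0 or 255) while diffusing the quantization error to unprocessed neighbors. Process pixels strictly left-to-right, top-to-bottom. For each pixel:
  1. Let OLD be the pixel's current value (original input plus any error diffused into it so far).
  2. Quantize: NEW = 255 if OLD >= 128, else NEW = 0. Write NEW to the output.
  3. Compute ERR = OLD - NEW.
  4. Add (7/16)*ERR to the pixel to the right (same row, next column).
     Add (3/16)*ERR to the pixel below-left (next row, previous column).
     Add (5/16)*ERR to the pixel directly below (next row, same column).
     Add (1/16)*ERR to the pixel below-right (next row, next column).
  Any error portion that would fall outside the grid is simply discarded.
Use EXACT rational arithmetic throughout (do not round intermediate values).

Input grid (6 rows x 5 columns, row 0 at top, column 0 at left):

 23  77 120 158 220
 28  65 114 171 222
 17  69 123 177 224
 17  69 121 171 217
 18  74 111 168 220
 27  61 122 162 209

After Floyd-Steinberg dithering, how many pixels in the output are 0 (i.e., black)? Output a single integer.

(0,0): OLD=23 → NEW=0, ERR=23
(0,1): OLD=1393/16 → NEW=0, ERR=1393/16
(0,2): OLD=40471/256 → NEW=255, ERR=-24809/256
(0,3): OLD=473505/4096 → NEW=0, ERR=473505/4096
(0,4): OLD=17732455/65536 → NEW=255, ERR=1020775/65536
(1,0): OLD=13187/256 → NEW=0, ERR=13187/256
(1,1): OLD=200725/2048 → NEW=0, ERR=200725/2048
(1,2): OLD=10073657/65536 → NEW=255, ERR=-6638023/65536
(1,3): OLD=41857989/262144 → NEW=255, ERR=-24988731/262144
(1,4): OLD=806934191/4194304 → NEW=255, ERR=-262613329/4194304
(2,0): OLD=1686711/32768 → NEW=0, ERR=1686711/32768
(2,1): OLD=111543501/1048576 → NEW=0, ERR=111543501/1048576
(2,2): OLD=2116266663/16777216 → NEW=0, ERR=2116266663/16777216
(2,3): OLD=49479854597/268435456 → NEW=255, ERR=-18971186683/268435456
(2,4): OLD=719649641699/4294967296 → NEW=255, ERR=-375567018781/4294967296
(3,0): OLD=889716935/16777216 → NEW=0, ERR=889716935/16777216
(3,1): OLD=20442970555/134217728 → NEW=255, ERR=-13782550085/134217728
(3,2): OLD=467678250873/4294967296 → NEW=0, ERR=467678250873/4294967296
(3,3): OLD=1615268319089/8589934592 → NEW=255, ERR=-575165001871/8589934592
(3,4): OLD=21435349728661/137438953472 → NEW=255, ERR=-13611583406699/137438953472
(4,0): OLD=32895732809/2147483648 → NEW=0, ERR=32895732809/2147483648
(4,1): OLD=4971375812169/68719476736 → NEW=0, ERR=4971375812169/68719476736
(4,2): OLD=173399055749735/1099511627776 → NEW=255, ERR=-106976409333145/1099511627776
(4,3): OLD=1631594419395145/17592186044416 → NEW=0, ERR=1631594419395145/17592186044416
(4,4): OLD=63456304507991167/281474976710656 → NEW=255, ERR=-8319814553226113/281474976710656
(5,0): OLD=49864258635899/1099511627776 → NEW=0, ERR=49864258635899/1099511627776
(5,1): OLD=757898305666481/8796093022208 → NEW=0, ERR=757898305666481/8796093022208
(5,2): OLD=42559866157479865/281474976710656 → NEW=255, ERR=-29216252903737415/281474976710656
(5,3): OLD=150812879602626647/1125899906842624 → NEW=255, ERR=-136291596642242473/1125899906842624
(5,4): OLD=2748993863762804365/18014398509481984 → NEW=255, ERR=-1844677756155101555/18014398509481984
Output grid:
  Row 0: ..#.#  (3 black, running=3)
  Row 1: ..###  (2 black, running=5)
  Row 2: ...##  (3 black, running=8)
  Row 3: .#.##  (2 black, running=10)
  Row 4: ..#.#  (3 black, running=13)
  Row 5: ..###  (2 black, running=15)

Answer: 15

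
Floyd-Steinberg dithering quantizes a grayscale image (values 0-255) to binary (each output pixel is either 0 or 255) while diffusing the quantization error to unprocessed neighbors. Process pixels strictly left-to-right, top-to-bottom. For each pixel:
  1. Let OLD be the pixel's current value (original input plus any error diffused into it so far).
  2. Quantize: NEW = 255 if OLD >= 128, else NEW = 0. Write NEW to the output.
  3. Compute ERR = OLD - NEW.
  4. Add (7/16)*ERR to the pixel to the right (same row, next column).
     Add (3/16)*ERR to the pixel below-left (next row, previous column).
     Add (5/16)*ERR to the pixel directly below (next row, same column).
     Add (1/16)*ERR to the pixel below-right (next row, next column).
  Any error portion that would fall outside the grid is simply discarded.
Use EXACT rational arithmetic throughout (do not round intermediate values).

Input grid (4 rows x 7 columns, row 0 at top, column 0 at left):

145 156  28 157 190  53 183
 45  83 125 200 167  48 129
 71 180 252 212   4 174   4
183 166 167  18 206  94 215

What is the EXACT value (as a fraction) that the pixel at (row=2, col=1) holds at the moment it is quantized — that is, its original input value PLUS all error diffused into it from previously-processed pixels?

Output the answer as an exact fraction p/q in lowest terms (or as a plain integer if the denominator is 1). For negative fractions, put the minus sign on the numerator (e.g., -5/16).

Answer: 98565827/524288

Derivation:
(0,0): OLD=145 → NEW=255, ERR=-110
(0,1): OLD=863/8 → NEW=0, ERR=863/8
(0,2): OLD=9625/128 → NEW=0, ERR=9625/128
(0,3): OLD=388911/2048 → NEW=255, ERR=-133329/2048
(0,4): OLD=5292617/32768 → NEW=255, ERR=-3063223/32768
(0,5): OLD=6344703/524288 → NEW=0, ERR=6344703/524288
(0,6): OLD=1579528185/8388608 → NEW=255, ERR=-559566855/8388608
(1,0): OLD=3949/128 → NEW=0, ERR=3949/128
(1,1): OLD=140731/1024 → NEW=255, ERR=-120389/1024
(1,2): OLD=3001495/32768 → NEW=0, ERR=3001495/32768
(1,3): OLD=27119019/131072 → NEW=255, ERR=-6304341/131072
(1,4): OLD=964220033/8388608 → NEW=0, ERR=964220033/8388608
(1,5): OLD=5618340881/67108864 → NEW=0, ERR=5618340881/67108864
(1,6): OLD=156270529247/1073741824 → NEW=255, ERR=-117533635873/1073741824
(2,0): OLD=960057/16384 → NEW=0, ERR=960057/16384
(2,1): OLD=98565827/524288 → NEW=255, ERR=-35127613/524288
Target (2,1): original=180, with diffused error = 98565827/524288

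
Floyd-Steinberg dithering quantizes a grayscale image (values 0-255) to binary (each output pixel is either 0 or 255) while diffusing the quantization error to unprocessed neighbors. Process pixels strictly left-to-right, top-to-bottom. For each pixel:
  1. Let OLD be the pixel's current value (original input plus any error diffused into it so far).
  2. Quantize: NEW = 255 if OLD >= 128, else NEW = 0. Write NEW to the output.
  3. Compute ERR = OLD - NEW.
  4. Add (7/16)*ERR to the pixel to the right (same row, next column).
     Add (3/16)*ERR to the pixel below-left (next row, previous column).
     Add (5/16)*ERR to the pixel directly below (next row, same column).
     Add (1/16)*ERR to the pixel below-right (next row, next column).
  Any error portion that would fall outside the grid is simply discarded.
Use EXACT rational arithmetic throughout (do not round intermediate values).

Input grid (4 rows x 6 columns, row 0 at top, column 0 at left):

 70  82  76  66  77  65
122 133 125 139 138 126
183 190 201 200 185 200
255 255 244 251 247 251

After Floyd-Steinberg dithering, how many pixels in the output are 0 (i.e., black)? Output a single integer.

Answer: 8

Derivation:
(0,0): OLD=70 → NEW=0, ERR=70
(0,1): OLD=901/8 → NEW=0, ERR=901/8
(0,2): OLD=16035/128 → NEW=0, ERR=16035/128
(0,3): OLD=247413/2048 → NEW=0, ERR=247413/2048
(0,4): OLD=4255027/32768 → NEW=255, ERR=-4100813/32768
(0,5): OLD=5373029/524288 → NEW=0, ERR=5373029/524288
(1,0): OLD=21119/128 → NEW=255, ERR=-11521/128
(1,1): OLD=160441/1024 → NEW=255, ERR=-100679/1024
(1,2): OLD=4942189/32768 → NEW=255, ERR=-3413651/32768
(1,3): OLD=15144009/131072 → NEW=0, ERR=15144009/131072
(1,4): OLD=1333051931/8388608 → NEW=255, ERR=-806043109/8388608
(1,5): OLD=10649166157/134217728 → NEW=0, ERR=10649166157/134217728
(2,0): OLD=2235395/16384 → NEW=255, ERR=-1942525/16384
(2,1): OLD=43120401/524288 → NEW=0, ERR=43120401/524288
(2,2): OLD=1845041395/8388608 → NEW=255, ERR=-294053645/8388608
(2,3): OLD=13169614491/67108864 → NEW=255, ERR=-3943145829/67108864
(2,4): OLD=325051948241/2147483648 → NEW=255, ERR=-222556381999/2147483648
(2,5): OLD=5959639256263/34359738368 → NEW=255, ERR=-2802094027577/34359738368
(3,0): OLD=1957652243/8388608 → NEW=255, ERR=-181442797/8388608
(3,1): OLD=17264159703/67108864 → NEW=255, ERR=151399383/67108864
(3,2): OLD=122490314389/536870912 → NEW=255, ERR=-14411768171/536870912
(3,3): OLD=6846914609823/34359738368 → NEW=255, ERR=-1914818674017/34359738368
(3,4): OLD=47078136002559/274877906944 → NEW=255, ERR=-23015730268161/274877906944
(3,5): OLD=802228584411025/4398046511104 → NEW=255, ERR=-319273275920495/4398046511104
Output grid:
  Row 0: ....#.  (5 black, running=5)
  Row 1: ###.#.  (2 black, running=7)
  Row 2: #.####  (1 black, running=8)
  Row 3: ######  (0 black, running=8)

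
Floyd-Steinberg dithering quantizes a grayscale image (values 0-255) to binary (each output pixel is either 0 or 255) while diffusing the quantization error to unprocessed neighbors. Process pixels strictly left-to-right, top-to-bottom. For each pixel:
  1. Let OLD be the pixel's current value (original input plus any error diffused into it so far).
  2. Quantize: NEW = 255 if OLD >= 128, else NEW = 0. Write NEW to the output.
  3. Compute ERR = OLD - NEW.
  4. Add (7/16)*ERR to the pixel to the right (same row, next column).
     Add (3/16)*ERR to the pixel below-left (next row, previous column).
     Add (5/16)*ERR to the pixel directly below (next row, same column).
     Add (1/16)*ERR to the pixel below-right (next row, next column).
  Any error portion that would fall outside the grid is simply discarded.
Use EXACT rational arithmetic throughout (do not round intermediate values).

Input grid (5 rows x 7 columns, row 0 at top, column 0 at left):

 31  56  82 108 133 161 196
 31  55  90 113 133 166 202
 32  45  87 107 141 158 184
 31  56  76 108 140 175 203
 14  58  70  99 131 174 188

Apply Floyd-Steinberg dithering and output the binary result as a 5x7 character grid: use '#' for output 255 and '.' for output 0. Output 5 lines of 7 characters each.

Answer: ...#.##
..#.#.#
...#.##
.#.#.##
....#.#

Derivation:
(0,0): OLD=31 → NEW=0, ERR=31
(0,1): OLD=1113/16 → NEW=0, ERR=1113/16
(0,2): OLD=28783/256 → NEW=0, ERR=28783/256
(0,3): OLD=643849/4096 → NEW=255, ERR=-400631/4096
(0,4): OLD=5911871/65536 → NEW=0, ERR=5911871/65536
(0,5): OLD=210203833/1048576 → NEW=255, ERR=-57183047/1048576
(0,6): OLD=2888053007/16777216 → NEW=255, ERR=-1390137073/16777216
(1,0): OLD=13755/256 → NEW=0, ERR=13755/256
(1,1): OLD=252445/2048 → NEW=0, ERR=252445/2048
(1,2): OLD=10818145/65536 → NEW=255, ERR=-5893535/65536
(1,3): OLD=17571981/262144 → NEW=0, ERR=17571981/262144
(1,4): OLD=2922224199/16777216 → NEW=255, ERR=-1355965881/16777216
(1,5): OLD=13918454263/134217728 → NEW=0, ERR=13918454263/134217728
(1,6): OLD=468295963801/2147483648 → NEW=255, ERR=-79312366439/2147483648
(2,0): OLD=2356111/32768 → NEW=0, ERR=2356111/32768
(2,1): OLD=106403349/1048576 → NEW=0, ERR=106403349/1048576
(2,2): OLD=2073074047/16777216 → NEW=0, ERR=2073074047/16777216
(2,3): OLD=21640251719/134217728 → NEW=255, ERR=-12585268921/134217728
(2,4): OLD=105605946871/1073741824 → NEW=0, ERR=105605946871/1073741824
(2,5): OLD=7609297527293/34359738368 → NEW=255, ERR=-1152435756547/34359738368
(2,6): OLD=90306154435771/549755813888 → NEW=255, ERR=-49881578105669/549755813888
(3,0): OLD=1216281503/16777216 → NEW=0, ERR=1216281503/16777216
(3,1): OLD=19742087475/134217728 → NEW=255, ERR=-14483433165/134217728
(3,2): OLD=60305754441/1073741824 → NEW=0, ERR=60305754441/1073741824
(3,3): OLD=555912493935/4294967296 → NEW=255, ERR=-539304166545/4294967296
(3,4): OLD=56982596003743/549755813888 → NEW=0, ERR=56982596003743/549755813888
(3,5): OLD=875212550434893/4398046511104 → NEW=255, ERR=-246289309896627/4398046511104
(3,6): OLD=10418054997724627/70368744177664 → NEW=255, ERR=-7525974767579693/70368744177664
(4,0): OLD=35265731697/2147483648 → NEW=0, ERR=35265731697/2147483648
(4,1): OLD=1598568853053/34359738368 → NEW=0, ERR=1598568853053/34359738368
(4,2): OLD=42670750766771/549755813888 → NEW=0, ERR=42670750766771/549755813888
(4,3): OLD=513089066131105/4398046511104 → NEW=0, ERR=513089066131105/4398046511104
(4,4): OLD=6899058697054739/35184372088832 → NEW=255, ERR=-2072956185597421/35184372088832
(4,5): OLD=131897900386262547/1125899906842624 → NEW=0, ERR=131897900386262547/1125899906842624
(4,6): OLD=3644864177746538869/18014398509481984 → NEW=255, ERR=-948807442171367051/18014398509481984
Row 0: ...#.##
Row 1: ..#.#.#
Row 2: ...#.##
Row 3: .#.#.##
Row 4: ....#.#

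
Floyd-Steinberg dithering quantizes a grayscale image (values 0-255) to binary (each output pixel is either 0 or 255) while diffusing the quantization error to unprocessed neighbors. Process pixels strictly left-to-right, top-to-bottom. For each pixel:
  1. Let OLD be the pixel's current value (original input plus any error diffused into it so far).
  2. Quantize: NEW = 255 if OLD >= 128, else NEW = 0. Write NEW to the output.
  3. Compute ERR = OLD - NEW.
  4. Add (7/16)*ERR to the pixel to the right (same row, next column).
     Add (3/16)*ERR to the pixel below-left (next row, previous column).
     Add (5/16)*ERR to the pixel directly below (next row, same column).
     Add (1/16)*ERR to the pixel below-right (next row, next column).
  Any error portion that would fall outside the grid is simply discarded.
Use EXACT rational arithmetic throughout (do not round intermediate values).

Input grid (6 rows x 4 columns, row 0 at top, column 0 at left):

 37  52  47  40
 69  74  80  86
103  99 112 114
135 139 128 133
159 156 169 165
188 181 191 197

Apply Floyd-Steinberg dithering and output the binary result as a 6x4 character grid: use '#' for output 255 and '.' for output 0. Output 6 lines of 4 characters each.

(0,0): OLD=37 → NEW=0, ERR=37
(0,1): OLD=1091/16 → NEW=0, ERR=1091/16
(0,2): OLD=19669/256 → NEW=0, ERR=19669/256
(0,3): OLD=301523/4096 → NEW=0, ERR=301523/4096
(1,0): OLD=23897/256 → NEW=0, ERR=23897/256
(1,1): OLD=313071/2048 → NEW=255, ERR=-209169/2048
(1,2): OLD=5071899/65536 → NEW=0, ERR=5071899/65536
(1,3): OLD=154837933/1048576 → NEW=255, ERR=-112548947/1048576
(2,0): OLD=3703477/32768 → NEW=0, ERR=3703477/32768
(2,1): OLD=143523991/1048576 → NEW=255, ERR=-123862889/1048576
(2,2): OLD=121627315/2097152 → NEW=0, ERR=121627315/2097152
(2,3): OLD=3713407751/33554432 → NEW=0, ERR=3713407751/33554432
(3,0): OLD=2485891813/16777216 → NEW=255, ERR=-1792298267/16777216
(3,1): OLD=19672645179/268435456 → NEW=0, ERR=19672645179/268435456
(3,2): OLD=822718698181/4294967296 → NEW=255, ERR=-272497962299/4294967296
(3,3): OLD=9857878371555/68719476736 → NEW=255, ERR=-7665588196125/68719476736
(4,0): OLD=598533874241/4294967296 → NEW=255, ERR=-496682786239/4294967296
(4,1): OLD=3770474119107/34359738368 → NEW=0, ERR=3770474119107/34359738368
(4,2): OLD=198843698355171/1099511627776 → NEW=255, ERR=-81531766727709/1099511627776
(4,3): OLD=1648981796196133/17592186044416 → NEW=0, ERR=1648981796196133/17592186044416
(5,0): OLD=94798203918705/549755813888 → NEW=255, ERR=-45389528622735/549755813888
(5,1): OLD=2780262038917815/17592186044416 → NEW=255, ERR=-1705745402408265/17592186044416
(5,2): OLD=1318012172944747/8796093022208 → NEW=255, ERR=-924991547718293/8796093022208
(5,3): OLD=49441089457280451/281474976710656 → NEW=255, ERR=-22335029603936829/281474976710656
Row 0: ....
Row 1: .#.#
Row 2: .#..
Row 3: #.##
Row 4: #.#.
Row 5: ####

Answer: ....
.#.#
.#..
#.##
#.#.
####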